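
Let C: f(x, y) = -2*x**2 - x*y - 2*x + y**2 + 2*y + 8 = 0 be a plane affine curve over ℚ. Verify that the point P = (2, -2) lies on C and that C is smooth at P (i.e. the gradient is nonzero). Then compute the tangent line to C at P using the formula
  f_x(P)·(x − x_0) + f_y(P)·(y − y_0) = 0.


Tangent line at P: -8*x - 4*y + 8 = 0.

Step 1: f(2, -2) = 0, so P lies on C.
Step 2: partial derivatives
  f_x(x, y) = -4*x - y - 2, f_y(x, y) = -x + 2*y + 2.
  f_x(P) = -8, f_y(P) = -4 (gradient nonzero, so P is smooth).
Step 3: tangent line at P: -8·(x − 2) + -4·(y − -2) = 0.
Expanding: -8*x - 4*y + 8 = 0.


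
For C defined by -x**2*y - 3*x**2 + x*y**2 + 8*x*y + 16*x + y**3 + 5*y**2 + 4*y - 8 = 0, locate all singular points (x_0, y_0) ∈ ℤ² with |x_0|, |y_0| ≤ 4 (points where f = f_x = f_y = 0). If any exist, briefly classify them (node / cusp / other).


Singular points: {(2, -2)}; classification: node.

Compute partial derivatives:
  f_x = -2*x*y - 6*x + y**2 + 8*y + 16.
  f_y = -x**2 + 2*x*y + 8*x + 3*y**2 + 10*y + 4.
Scan x_0 ∈ {−4, ..., 4}. For each x_0, f_y(x_0, y) is a polynomial in y; find its integer roots y ∈ {−4, ..., 4}, then test f_x and f at those candidates.
  x = -4: f_y(-4, y) = 3*y**2 + 2*y - 44; no integer root y with |y| ≤ 4.
  x = -3: f_y(-3, y) = 3*y**2 + 4*y - 29; no integer root y with |y| ≤ 4.
  x = -2: f_y(-2, y) = 3*y**2 + 6*y - 16; no integer root y with |y| ≤ 4.
  x = -1: f_y(-1, y) = 3*y**2 + 8*y - 5; no integer root y with |y| ≤ 4.
  x = 0: f_y(0, y) = 3*y**2 + 10*y + 4; no integer root y with |y| ≤ 4.
  x = 1: f_y(1, y) = 3*y**2 + 12*y + 11; no integer root y with |y| ≤ 4.
  x = 2: f_y(2, y) = 3*y**2 + 14*y + 16; vanishes at y ∈ {-2}. (2, -2): f_x = 0, f = 0 — SINGULAR.
  x = 3: f_y(3, y) = 3*y**2 + 16*y + 19; no integer root y with |y| ≤ 4.
  x = 4: f_y(4, y) = 3*y**2 + 18*y + 20; no integer root y with |y| ≤ 4.
Only singular point on the grid: (2, -2).
Classify: substitute x = 2 + u, y = -2 + v and expand: f = -u**2*v - u**2 + u*v**2 + v**3 + v**2.
No constant or linear terms (consistent with a singular point). Quadratic part: -u**2 + v**2. Cubic part: -u**2*v + u*v**2 + v**3.
The quadratic part v**2 - u**2 = (v − u)(v + u) splits into two distinct linear factors, so there are two distinct tangent lines y − -2 = ±(x − 2) — this is a node (ordinary double point).
Classification: node.


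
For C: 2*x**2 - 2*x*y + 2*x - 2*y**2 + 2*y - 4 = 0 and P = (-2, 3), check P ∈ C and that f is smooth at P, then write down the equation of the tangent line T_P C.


Tangent line at P: -12*x - 6*y - 6 = 0.

Step 1: f(-2, 3) = 0, so P lies on C.
Step 2: partial derivatives
  f_x(x, y) = 4*x - 2*y + 2, f_y(x, y) = -2*x - 4*y + 2.
  f_x(P) = -12, f_y(P) = -6 (gradient nonzero, so P is smooth).
Step 3: tangent line at P: -12·(x − -2) + -6·(y − 3) = 0.
Expanding: -12*x - 6*y - 6 = 0.


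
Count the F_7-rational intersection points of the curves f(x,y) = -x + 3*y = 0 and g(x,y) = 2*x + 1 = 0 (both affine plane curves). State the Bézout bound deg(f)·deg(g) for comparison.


Common zeros: {(3, 1)}; count = 1; Bézout bound = 1.

deg(f) = 1, deg(g) = 1, so Bézout bound = 1.
Scan x ∈ F_7. For each x, list the y ∈ F_7 with f(x, y) ≡ 0 and those with g(x, y) ≡ 0 (mod 7); the common zeros in that column are the intersection.
  x = 0: f ≡ 0 at y ∈ {0}; g ≡ 0 at y ∈ ∅; common: ∅.
  x = 1: f ≡ 0 at y ∈ {5}; g ≡ 0 at y ∈ ∅; common: ∅.
  x = 2: f ≡ 0 at y ∈ {3}; g ≡ 0 at y ∈ ∅; common: ∅.
  x = 3: f ≡ 0 at y ∈ {1}; g ≡ 0 at y ∈ {0, 1, 2, 3, 4, 5, 6}; common: {1}.
  x = 4: f ≡ 0 at y ∈ {6}; g ≡ 0 at y ∈ ∅; common: ∅.
  x = 5: f ≡ 0 at y ∈ {4}; g ≡ 0 at y ∈ ∅; common: ∅.
  x = 6: f ≡ 0 at y ∈ {2}; g ≡ 0 at y ∈ ∅; common: ∅.
Collecting: common zeros = {(3, 1)}, so the count is 1.
Comparison with the Bézout bound: 1 ≤ 1 = deg(f)·deg(g), as expected for curves with no common component (the bound is attained).


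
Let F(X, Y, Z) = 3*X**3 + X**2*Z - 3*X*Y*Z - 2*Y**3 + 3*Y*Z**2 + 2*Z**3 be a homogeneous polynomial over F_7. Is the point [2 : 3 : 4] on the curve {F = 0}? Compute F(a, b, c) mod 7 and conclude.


F(2,3,4) ≡ 4 (mod 7); P is NOT on the curve.

Evaluate F(2, 3, 4) term-by-term (mod 7).
  3*X**3 ↦ 3·8·1·1 = 24
  X**2*Z ↦ 1·4·1·4 = 16
  -3*X*Y*Z ↦ -3·2·3·4 = -72
  -2*Y**3 ↦ -2·1·27·1 = -54
  3*Y*Z**2 ↦ 3·1·3·16 = 144
  2*Z**3 ↦ 2·1·1·64 = 128
Sum: F(2, 3, 4) = (24) + (16) + (-72) + (-54) + (144) + (128) = 186.
Reducing mod 7: 186 ≡ 4 (mod 7).
Since F(a, b, c) ≡ 4 ≠ 0 (mod 7), P does NOT lie on the curve.


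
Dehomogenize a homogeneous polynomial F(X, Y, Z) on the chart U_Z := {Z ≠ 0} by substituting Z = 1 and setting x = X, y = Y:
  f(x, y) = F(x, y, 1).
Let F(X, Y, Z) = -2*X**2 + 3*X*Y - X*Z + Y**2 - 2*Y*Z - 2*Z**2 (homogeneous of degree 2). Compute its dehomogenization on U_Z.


f(x, y) = -2*x**2 + 3*x*y - x + y**2 - 2*y - 2

On U_Z we set Z = 1. Each monomial c·X^i·Y^j·Z^k in F becomes c·x^i·y^j·1^k = c·x^i·y^j.
Substituting Z = 1: F(X, Y, 1) = -2*x**2 + 3*x*y - x + y**2 - 2*y - 2.
Note: deg(f) ≤ deg(F) = 2; strict inequality happens when F is divisible by Z (lost terms).


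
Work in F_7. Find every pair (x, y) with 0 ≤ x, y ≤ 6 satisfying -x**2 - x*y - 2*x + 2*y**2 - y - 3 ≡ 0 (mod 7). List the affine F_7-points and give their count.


Affine F_7-points: {(0, 5), (0, 6), (5, 1), (5, 2), (6, 1), (6, 6)}; count = 6.

For each of the 49 pairs (x, y) ∈ F_7², evaluate f(x, y) mod 7. Record the zeros.
  x = 0: [0↦4, 1↦5, 2↦3, 3↦5, 4↦4, 5↦0, 6↦0]  zeros at y ∈ {5, 6}
  x = 1: [0↦1, 1↦1, 2↦5, 3↦6, 4↦4, 5↦6, 6↦5]  zeros at y ∈ ∅
  x = 2: [0↦3, 1↦2, 2↦5, 3↦5, 4↦2, 5↦3, 6↦1]  zeros at y ∈ ∅
  x = 3: [0↦3, 1↦1, 2↦3, 3↦2, 4↦5, 5↦5, 6↦2]  zeros at y ∈ ∅
  x = 4: [0↦1, 1↦5, 2↦6, 3↦4, 4↦6, 5↦5, 6↦1]  zeros at y ∈ ∅
  x = 5: [0↦4, 1↦0, 2↦0, 3↦4, 4↦5, 5↦3, 6↦5]  zeros at y ∈ {1, 2}
  x = 6: [0↦5, 1↦0, 2↦6, 3↦2, 4↦2, 5↦6, 6↦0]  zeros at y ∈ {1, 6}
Collecting zeros: affine points = {(0, 5), (0, 6), (5, 1), (5, 2), (6, 1), (6, 6)}.
Total count |C(F_7)_aff| = 6.


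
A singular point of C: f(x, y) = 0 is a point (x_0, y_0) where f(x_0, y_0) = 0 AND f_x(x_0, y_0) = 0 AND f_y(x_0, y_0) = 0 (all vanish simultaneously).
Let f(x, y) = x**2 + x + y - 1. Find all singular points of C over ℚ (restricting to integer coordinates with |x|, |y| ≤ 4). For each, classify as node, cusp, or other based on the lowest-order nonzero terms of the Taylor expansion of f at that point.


No singular points in the scanned grid; C is smooth there.

Compute partial derivatives:
  f_x = 2*x + 1.
  f_y = 1.
f_y = 1 is a nonzero constant, so f_y never vanishes: no point (x, y) can satisfy f = f_x = f_y = 0. In particular no (x, y) ∈ {−4, ..., 4}² is singular; the curve is smooth.


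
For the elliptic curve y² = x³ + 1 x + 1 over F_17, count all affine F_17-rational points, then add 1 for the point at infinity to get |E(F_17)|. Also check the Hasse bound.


Affine points = {(0, 1), (0, 16), (4, 1), (4, 16), (6, 6), (6, 11), (9, 5), (9, 12), (10, 5), (10, 12), (11, 0), (13, 1), (13, 16), (15, 5), (15, 12), (16, 4), (16, 13)}; affine count = 17; |E(F_17)| = 18.

Discriminant check: Δ ∝ 4a³ + 27b² = 4·1³ + 27·1² = 4·1 + 27·1 ≡ 14 (mod 17). Nonzero ⇒ E is nonsingular.
For each x ∈ F_17, compute rhs = x³ + 1·x + 1 mod 17, then count y ∈ F_17 with y² ≡ rhs.
  x = 0: rhs = 1, matching y values: 1, 16 (2 points).
  x = 1: rhs = 3, matching y values: none (0 points).
  x = 2: rhs = 11, matching y values: none (0 points).
  x = 3: rhs = 14, matching y values: none (0 points).
  x = 4: rhs = 1, matching y values: 1, 16 (2 points).
  x = 5: rhs = 12, matching y values: none (0 points).
  x = 6: rhs = 2, matching y values: 6, 11 (2 points).
  x = 7: rhs = 11, matching y values: none (0 points).
  x = 8: rhs = 11, matching y values: none (0 points).
  x = 9: rhs = 8, matching y values: 5, 12 (2 points).
  x = 10: rhs = 8, matching y values: 5, 12 (2 points).
  x = 11: rhs = 0, matching y values: 0 (1 points).
  x = 12: rhs = 7, matching y values: none (0 points).
  x = 13: rhs = 1, matching y values: 1, 16 (2 points).
  x = 14: rhs = 5, matching y values: none (0 points).
  x = 15: rhs = 8, matching y values: 5, 12 (2 points).
  x = 16: rhs = 16, matching y values: 4, 13 (2 points).
Total affine count: 17.
Full point count |E(F_17)| = 17 + 1 = 18.
Hasse bound: |18 − (17+1)| = |0| = 0 ≤ 2√17 ≈ 8.2462 ✓.


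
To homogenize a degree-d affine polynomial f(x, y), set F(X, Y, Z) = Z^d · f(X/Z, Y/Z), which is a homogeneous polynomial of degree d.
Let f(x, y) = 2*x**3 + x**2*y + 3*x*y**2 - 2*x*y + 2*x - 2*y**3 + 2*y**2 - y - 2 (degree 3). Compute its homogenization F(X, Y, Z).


F(X, Y, Z) = 2*X**3 + X**2*Y + 3*X*Y**2 - 2*X*Y*Z + 2*X*Z**2 - 2*Y**3 + 2*Y**2*Z - Y*Z**2 - 2*Z**3

deg(f) = 3.
Substitute x = X/Z, y = Y/Z into f, then multiply by Z^3.
  monomial 2·x^3·y^0 ↦ 2·X^3·Y^0·Z^0.
  monomial 1·x^2·y^1 ↦ 1·X^2·Y^1·Z^0.
  monomial 3·x^1·y^2 ↦ 3·X^1·Y^2·Z^0.
  monomial -2·x^1·y^1 ↦ -2·X^1·Y^1·Z^1.
  monomial 2·x^1·y^0 ↦ 2·X^1·Y^0·Z^2.
  monomial -2·x^0·y^3 ↦ -2·X^0·Y^3·Z^0.
  monomial 2·x^0·y^2 ↦ 2·X^0·Y^2·Z^1.
  monomial -1·x^0·y^1 ↦ -1·X^0·Y^1·Z^2.
  monomial -2·x^0·y^0 ↦ -2·X^0·Y^0·Z^3.
Collecting: F(X, Y, Z) = 2*X**3 + X**2*Y + 3*X*Y**2 - 2*X*Y*Z + 2*X*Z**2 - 2*Y**3 + 2*Y**2*Z - Y*Z**2 - 2*Z**3.


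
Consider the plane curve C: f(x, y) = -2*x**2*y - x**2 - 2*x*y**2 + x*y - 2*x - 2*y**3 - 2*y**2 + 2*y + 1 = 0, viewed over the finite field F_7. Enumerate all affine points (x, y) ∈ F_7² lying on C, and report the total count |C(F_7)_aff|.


Affine F_7-points: {(1, 1), (2, 0), (2, 5), (2, 6), (3, 0), (3, 4), (3, 6), (4, 3), (5, 1)}; count = 9.

For each of the 49 pairs (x, y) ∈ F_7², evaluate f(x, y) mod 7. Record the zeros.
  x = 0: [0↦1, 1↦6, 2↦2, 3↦5, 4↦3, 5↦5, 6↦6]  zeros at y ∈ ∅
  x = 1: [0↦5, 1↦0, 2↦3, 3↦2, 4↦6, 5↦3, 6↦2]  zeros at y ∈ {1}
  x = 2: [0↦0, 1↦2, 2↦1, 3↦6, 4↦5, 5↦0, 6↦0]  zeros at y ∈ {0, 5, 6}
  x = 3: [0↦0, 1↦5, 2↦3, 3↦3, 4↦0, 5↦3, 6↦0]  zeros at y ∈ {0, 4, 6}
  x = 4: [0↦5, 1↦2, 2↦2, 3↦0, 4↦5, 5↦5, 6↦2]  zeros at y ∈ {3}
  x = 5: [0↦1, 1↦0, 2↦5, 3↦4, 4↦6, 5↦6, 6↦6]  zeros at y ∈ {1}
  x = 6: [0↦2, 1↦6, 2↦5, 3↦1, 4↦3, 5↦6, 6↦5]  zeros at y ∈ ∅
Collecting zeros: affine points = {(1, 1), (2, 0), (2, 5), (2, 6), (3, 0), (3, 4), (3, 6), (4, 3), (5, 1)}.
Total count |C(F_7)_aff| = 9.


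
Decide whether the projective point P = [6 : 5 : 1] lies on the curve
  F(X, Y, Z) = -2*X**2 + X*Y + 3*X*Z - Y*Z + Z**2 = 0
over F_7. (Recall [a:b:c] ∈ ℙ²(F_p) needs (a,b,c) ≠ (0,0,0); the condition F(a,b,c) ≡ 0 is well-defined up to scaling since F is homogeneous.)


F(6,5,1) ≡ 0 (mod 7); P is on the curve.

Evaluate F(6, 5, 1) term-by-term (mod 7).
  -2*X**2 ↦ -2·36·1·1 = -72
  X*Y ↦ 1·6·5·1 = 30
  3*X*Z ↦ 3·6·1·1 = 18
  -Y*Z ↦ -1·1·5·1 = -5
  Z**2 ↦ 1·1·1·1 = 1
Sum: F(6, 5, 1) = (-72) + (30) + (18) + (-5) + (1) = -28.
Reducing mod 7: -28 ≡ 0 (mod 7).
Since F(a, b, c) ≡ 0 (mod 7), P lies on the curve.


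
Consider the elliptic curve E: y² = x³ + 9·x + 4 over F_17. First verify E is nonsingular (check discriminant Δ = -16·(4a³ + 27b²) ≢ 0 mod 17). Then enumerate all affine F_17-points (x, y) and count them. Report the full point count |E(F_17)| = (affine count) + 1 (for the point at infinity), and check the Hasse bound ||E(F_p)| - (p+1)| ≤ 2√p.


Affine points = {(0, 2), (0, 15), (2, 8), (2, 9), (4, 6), (4, 11), (5, 2), (5, 15), (6, 6), (6, 11), (7, 6), (7, 11), (9, 7), (9, 10), (12, 2), (12, 15), (14, 1), (14, 16)}; affine count = 18; |E(F_17)| = 19.

Discriminant check: Δ ∝ 4a³ + 27b² = 4·9³ + 27·4² = 4·729 + 27·16 ≡ 16 (mod 17). Nonzero ⇒ E is nonsingular.
For each x ∈ F_17, compute rhs = x³ + 9·x + 4 mod 17, then count y ∈ F_17 with y² ≡ rhs.
  x = 0: rhs = 4, matching y values: 2, 15 (2 points).
  x = 1: rhs = 14, matching y values: none (0 points).
  x = 2: rhs = 13, matching y values: 8, 9 (2 points).
  x = 3: rhs = 7, matching y values: none (0 points).
  x = 4: rhs = 2, matching y values: 6, 11 (2 points).
  x = 5: rhs = 4, matching y values: 2, 15 (2 points).
  x = 6: rhs = 2, matching y values: 6, 11 (2 points).
  x = 7: rhs = 2, matching y values: 6, 11 (2 points).
  x = 8: rhs = 10, matching y values: none (0 points).
  x = 9: rhs = 15, matching y values: 7, 10 (2 points).
  x = 10: rhs = 6, matching y values: none (0 points).
  x = 11: rhs = 6, matching y values: none (0 points).
  x = 12: rhs = 4, matching y values: 2, 15 (2 points).
  x = 13: rhs = 6, matching y values: none (0 points).
  x = 14: rhs = 1, matching y values: 1, 16 (2 points).
  x = 15: rhs = 12, matching y values: none (0 points).
  x = 16: rhs = 11, matching y values: none (0 points).
Total affine count: 18.
Full point count |E(F_17)| = 18 + 1 = 19.
Hasse bound: |19 − (17+1)| = |1| = 1 ≤ 2√17 ≈ 8.2462 ✓.


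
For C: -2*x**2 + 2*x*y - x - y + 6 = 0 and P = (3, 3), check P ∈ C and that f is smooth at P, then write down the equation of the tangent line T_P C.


Tangent line at P: -7*x + 5*y + 6 = 0.

Step 1: f(3, 3) = 0, so P lies on C.
Step 2: partial derivatives
  f_x(x, y) = -4*x + 2*y - 1, f_y(x, y) = 2*x - 1.
  f_x(P) = -7, f_y(P) = 5 (gradient nonzero, so P is smooth).
Step 3: tangent line at P: -7·(x − 3) + 5·(y − 3) = 0.
Expanding: -7*x + 5*y + 6 = 0.


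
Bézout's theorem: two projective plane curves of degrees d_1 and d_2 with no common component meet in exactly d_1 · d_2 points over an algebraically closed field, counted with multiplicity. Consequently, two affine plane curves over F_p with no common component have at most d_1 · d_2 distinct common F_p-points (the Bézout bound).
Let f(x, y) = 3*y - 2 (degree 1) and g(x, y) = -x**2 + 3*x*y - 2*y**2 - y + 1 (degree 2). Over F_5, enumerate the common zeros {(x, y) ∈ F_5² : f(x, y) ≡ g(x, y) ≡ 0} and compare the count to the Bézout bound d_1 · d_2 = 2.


Common zeros: {(0, 4), (2, 4)}; count = 2; Bézout bound = 2.

deg(f) = 1, deg(g) = 2, so Bézout bound = 2.
Scan x ∈ F_5. For each x, list the y ∈ F_5 with f(x, y) ≡ 0 and those with g(x, y) ≡ 0 (mod 5); the common zeros in that column are the intersection.
  x = 0: f ≡ 0 at y ∈ {4}; g ≡ 0 at y ∈ {3, 4}; common: {4}.
  x = 1: f ≡ 0 at y ∈ {4}; g ≡ 0 at y ∈ {0, 1}; common: ∅.
  x = 2: f ≡ 0 at y ∈ {4}; g ≡ 0 at y ∈ {1, 4}; common: {4}.
  x = 3: f ≡ 0 at y ∈ {4}; g ≡ 0 at y ∈ {2}; common: ∅.
  x = 4: f ≡ 0 at y ∈ {4}; g ≡ 0 at y ∈ {0, 3}; common: ∅.
Collecting: common zeros = {(0, 4), (2, 4)}, so the count is 2.
Comparison with the Bézout bound: 2 ≤ 2 = deg(f)·deg(g), as expected for curves with no common component (the bound is attained).


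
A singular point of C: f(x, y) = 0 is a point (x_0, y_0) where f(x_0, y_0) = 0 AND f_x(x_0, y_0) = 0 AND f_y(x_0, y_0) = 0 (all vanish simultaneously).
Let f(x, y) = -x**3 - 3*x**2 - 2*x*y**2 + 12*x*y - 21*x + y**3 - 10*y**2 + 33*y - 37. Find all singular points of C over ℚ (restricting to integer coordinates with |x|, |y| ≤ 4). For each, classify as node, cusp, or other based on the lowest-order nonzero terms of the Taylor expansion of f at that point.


Singular points: {(-1, 3)}; classification: cusp.

Compute partial derivatives:
  f_x = -3*x**2 - 6*x - 2*y**2 + 12*y - 21.
  f_y = -4*x*y + 12*x + 3*y**2 - 20*y + 33.
Scan x_0 ∈ {−4, ..., 4}. For each x_0, f_y(x_0, y) is a polynomial in y; find its integer roots y ∈ {−4, ..., 4}, then test f_x and f at those candidates.
  x = -4: f_y(-4, y) = 3*y**2 - 4*y - 15; vanishes at y ∈ {3}. (-4, 3): f_x = -27 ≠ 0.
  x = -3: f_y(-3, y) = 3*y**2 - 8*y - 3; vanishes at y ∈ {3}. (-3, 3): f_x = -12 ≠ 0.
  x = -2: f_y(-2, y) = 3*y**2 - 12*y + 9; vanishes at y ∈ {1, 3}. (-2, 1): f_x = -11 ≠ 0; (-2, 3): f_x = -3 ≠ 0.
  x = -1: f_y(-1, y) = 3*y**2 - 16*y + 21; vanishes at y ∈ {3}. (-1, 3): f_x = 0, f = 0 — SINGULAR.
  x = 0: f_y(0, y) = 3*y**2 - 20*y + 33; vanishes at y ∈ {3}. (0, 3): f_x = -3 ≠ 0.
  x = 1: f_y(1, y) = 3*y**2 - 24*y + 45; vanishes at y ∈ {3}. (1, 3): f_x = -12 ≠ 0.
  x = 2: f_y(2, y) = 3*y**2 - 28*y + 57; vanishes at y ∈ {3}. (2, 3): f_x = -27 ≠ 0.
  x = 3: f_y(3, y) = 3*y**2 - 32*y + 69; vanishes at y ∈ {3}. (3, 3): f_x = -48 ≠ 0.
  x = 4: f_y(4, y) = 3*y**2 - 36*y + 81; vanishes at y ∈ {3}. (4, 3): f_x = -75 ≠ 0.
Only singular point on the grid: (-1, 3).
Classify: substitute x = -1 + u, y = 3 + v and expand: f = -u**3 - 2*u*v**2 + v**3 + v**2.
No constant or linear terms (consistent with a singular point). Quadratic part: v**2. Cubic part: -u**3 - 2*u*v**2 + v**3.
The quadratic part v**2 is a perfect square, so there is a single (double) tangent line v = 0, i.e. y = 3. Restricting the cubic part to that line (v = 0) leaves -u**3 ≠ 0, so f is not divisible by v and the branch is v² ≈ u**3 to lowest order — this is a cusp.
Classification: cusp.


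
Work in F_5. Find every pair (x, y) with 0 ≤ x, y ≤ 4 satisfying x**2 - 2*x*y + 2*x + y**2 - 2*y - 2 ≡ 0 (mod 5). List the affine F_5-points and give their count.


Affine F_5-points: ∅; count = 0.

For each of the 25 pairs (x, y) ∈ F_5², evaluate f(x, y) mod 5. Record the zeros.
  x = 0: [0↦3, 1↦2, 2↦3, 3↦1, 4↦1]  zeros at y ∈ ∅
  x = 1: [0↦1, 1↦3, 2↦2, 3↦3, 4↦1]  zeros at y ∈ ∅
  x = 2: [0↦1, 1↦1, 2↦3, 3↦2, 4↦3]  zeros at y ∈ ∅
  x = 3: [0↦3, 1↦1, 2↦1, 3↦3, 4↦2]  zeros at y ∈ ∅
  x = 4: [0↦2, 1↦3, 2↦1, 3↦1, 4↦3]  zeros at y ∈ ∅
Collecting zeros: affine points = ∅.
Total count |C(F_5)_aff| = 0.


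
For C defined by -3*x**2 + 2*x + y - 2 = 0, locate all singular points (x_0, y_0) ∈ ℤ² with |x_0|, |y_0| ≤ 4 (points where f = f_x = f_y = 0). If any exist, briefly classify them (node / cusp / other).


No singular points in the scanned grid; C is smooth there.

Compute partial derivatives:
  f_x = 2 - 6*x.
  f_y = 1.
f_y = 1 is a nonzero constant, so f_y never vanishes: no point (x, y) can satisfy f = f_x = f_y = 0. In particular no (x, y) ∈ {−4, ..., 4}² is singular; the curve is smooth.


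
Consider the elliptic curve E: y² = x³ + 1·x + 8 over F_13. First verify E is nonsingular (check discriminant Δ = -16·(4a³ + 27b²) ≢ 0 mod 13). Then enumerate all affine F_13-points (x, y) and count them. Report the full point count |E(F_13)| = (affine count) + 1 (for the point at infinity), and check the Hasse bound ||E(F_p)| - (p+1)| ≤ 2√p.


Affine points = {(1, 6), (1, 7), (3, 5), (3, 8), (6, 3), (6, 10), (10, 2), (10, 11)}; affine count = 8; |E(F_13)| = 9.

Discriminant check: Δ ∝ 4a³ + 27b² = 4·1³ + 27·8² = 4·1 + 27·64 ≡ 3 (mod 13). Nonzero ⇒ E is nonsingular.
For each x ∈ F_13, compute rhs = x³ + 1·x + 8 mod 13, then count y ∈ F_13 with y² ≡ rhs.
  x = 0: rhs = 8, matching y values: none (0 points).
  x = 1: rhs = 10, matching y values: 6, 7 (2 points).
  x = 2: rhs = 5, matching y values: none (0 points).
  x = 3: rhs = 12, matching y values: 5, 8 (2 points).
  x = 4: rhs = 11, matching y values: none (0 points).
  x = 5: rhs = 8, matching y values: none (0 points).
  x = 6: rhs = 9, matching y values: 3, 10 (2 points).
  x = 7: rhs = 7, matching y values: none (0 points).
  x = 8: rhs = 8, matching y values: none (0 points).
  x = 9: rhs = 5, matching y values: none (0 points).
  x = 10: rhs = 4, matching y values: 2, 11 (2 points).
  x = 11: rhs = 11, matching y values: none (0 points).
  x = 12: rhs = 6, matching y values: none (0 points).
Total affine count: 8.
Full point count |E(F_13)| = 8 + 1 = 9.
Hasse bound: |9 − (13+1)| = |-5| = 5 ≤ 2√13 ≈ 7.2111 ✓.


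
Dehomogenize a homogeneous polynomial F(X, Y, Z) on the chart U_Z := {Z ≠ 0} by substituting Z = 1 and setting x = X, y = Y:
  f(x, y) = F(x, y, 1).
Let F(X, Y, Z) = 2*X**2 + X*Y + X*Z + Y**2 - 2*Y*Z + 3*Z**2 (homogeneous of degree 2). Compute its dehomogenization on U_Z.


f(x, y) = 2*x**2 + x*y + x + y**2 - 2*y + 3

On U_Z we set Z = 1. Each monomial c·X^i·Y^j·Z^k in F becomes c·x^i·y^j·1^k = c·x^i·y^j.
Substituting Z = 1: F(X, Y, 1) = 2*x**2 + x*y + x + y**2 - 2*y + 3.
Note: deg(f) ≤ deg(F) = 2; strict inequality happens when F is divisible by Z (lost terms).


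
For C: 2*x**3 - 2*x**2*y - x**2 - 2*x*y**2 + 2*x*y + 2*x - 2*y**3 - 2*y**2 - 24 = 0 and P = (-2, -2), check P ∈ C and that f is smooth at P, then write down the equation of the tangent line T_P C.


Tangent line at P: 2*x - 44*y - 84 = 0.

Step 1: f(-2, -2) = 0, so P lies on C.
Step 2: partial derivatives
  f_x(x, y) = 6*x**2 - 4*x*y - 2*x - 2*y**2 + 2*y + 2, f_y(x, y) = -2*x**2 - 4*x*y + 2*x - 6*y**2 - 4*y.
  f_x(P) = 2, f_y(P) = -44 (gradient nonzero, so P is smooth).
Step 3: tangent line at P: 2·(x − -2) + -44·(y − -2) = 0.
Expanding: 2*x - 44*y - 84 = 0.


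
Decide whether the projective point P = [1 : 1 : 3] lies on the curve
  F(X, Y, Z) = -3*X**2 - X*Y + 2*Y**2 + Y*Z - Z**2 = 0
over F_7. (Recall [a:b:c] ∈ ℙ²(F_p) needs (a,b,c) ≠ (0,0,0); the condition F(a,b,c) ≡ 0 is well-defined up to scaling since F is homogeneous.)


F(1,1,3) ≡ 6 (mod 7); P is NOT on the curve.

Evaluate F(1, 1, 3) term-by-term (mod 7).
  -3*X**2 ↦ -3·1·1·1 = -3
  -X*Y ↦ -1·1·1·1 = -1
  2*Y**2 ↦ 2·1·1·1 = 2
  Y*Z ↦ 1·1·1·3 = 3
  -Z**2 ↦ -1·1·1·9 = -9
Sum: F(1, 1, 3) = (-3) + (-1) + (2) + (3) + (-9) = -8.
Reducing mod 7: -8 ≡ 6 (mod 7).
Since F(a, b, c) ≡ 6 ≠ 0 (mod 7), P does NOT lie on the curve.


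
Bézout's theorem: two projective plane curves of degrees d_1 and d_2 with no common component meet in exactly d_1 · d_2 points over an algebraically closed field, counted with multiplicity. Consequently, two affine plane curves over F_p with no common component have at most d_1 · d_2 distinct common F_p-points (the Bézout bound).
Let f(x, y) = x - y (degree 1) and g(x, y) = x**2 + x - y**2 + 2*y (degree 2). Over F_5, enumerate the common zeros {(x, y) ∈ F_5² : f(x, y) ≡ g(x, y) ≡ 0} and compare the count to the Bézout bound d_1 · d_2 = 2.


Common zeros: {(0, 0)}; count = 1; Bézout bound = 2.

deg(f) = 1, deg(g) = 2, so Bézout bound = 2.
Scan x ∈ F_5. For each x, list the y ∈ F_5 with f(x, y) ≡ 0 and those with g(x, y) ≡ 0 (mod 5); the common zeros in that column are the intersection.
  x = 0: f ≡ 0 at y ∈ {0}; g ≡ 0 at y ∈ {0, 2}; common: {0}.
  x = 1: f ≡ 0 at y ∈ {1}; g ≡ 0 at y ∈ ∅; common: ∅.
  x = 2: f ≡ 0 at y ∈ {2}; g ≡ 0 at y ∈ ∅; common: ∅.
  x = 3: f ≡ 0 at y ∈ {3}; g ≡ 0 at y ∈ ∅; common: ∅.
  x = 4: f ≡ 0 at y ∈ {4}; g ≡ 0 at y ∈ {0, 2}; common: ∅.
Collecting: common zeros = {(0, 0)}, so the count is 1.
Comparison with the Bézout bound: 1 ≤ 2 = deg(f)·deg(g), as expected for curves with no common component (the affine F_5-count falls short of the bound because intersections may lie at infinity, over extension fields, or carry multiplicity).


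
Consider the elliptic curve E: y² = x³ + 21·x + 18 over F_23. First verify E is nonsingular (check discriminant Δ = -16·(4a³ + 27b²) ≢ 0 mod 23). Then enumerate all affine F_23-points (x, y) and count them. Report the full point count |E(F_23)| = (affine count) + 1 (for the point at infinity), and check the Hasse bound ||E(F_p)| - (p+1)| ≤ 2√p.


Affine points = {(0, 8), (0, 15), (3, 4), (3, 19), (5, 8), (5, 15), (7, 5), (7, 18), (8, 10), (8, 13), (9, 4), (9, 19), (10, 3), (10, 20), (11, 4), (11, 19), (13, 2), (13, 21), (18, 8), (18, 15), (19, 10), (19, 13)}; affine count = 22; |E(F_23)| = 23.

Discriminant check: Δ ∝ 4a³ + 27b² = 4·21³ + 27·18² = 4·9261 + 27·324 ≡ 22 (mod 23). Nonzero ⇒ E is nonsingular.
For each x ∈ F_23, compute rhs = x³ + 21·x + 18 mod 23, then count y ∈ F_23 with y² ≡ rhs.
  x = 0: rhs = 18, matching y values: 8, 15 (2 points).
  x = 1: rhs = 17, matching y values: none (0 points).
  x = 2: rhs = 22, matching y values: none (0 points).
  x = 3: rhs = 16, matching y values: 4, 19 (2 points).
  x = 4: rhs = 5, matching y values: none (0 points).
  x = 5: rhs = 18, matching y values: 8, 15 (2 points).
  x = 6: rhs = 15, matching y values: none (0 points).
  x = 7: rhs = 2, matching y values: 5, 18 (2 points).
  x = 8: rhs = 8, matching y values: 10, 13 (2 points).
  x = 9: rhs = 16, matching y values: 4, 19 (2 points).
  x = 10: rhs = 9, matching y values: 3, 20 (2 points).
  x = 11: rhs = 16, matching y values: 4, 19 (2 points).
  x = 12: rhs = 20, matching y values: none (0 points).
  x = 13: rhs = 4, matching y values: 2, 21 (2 points).
  x = 14: rhs = 20, matching y values: none (0 points).
  x = 15: rhs = 5, matching y values: none (0 points).
  x = 16: rhs = 11, matching y values: none (0 points).
  x = 17: rhs = 21, matching y values: none (0 points).
  x = 18: rhs = 18, matching y values: 8, 15 (2 points).
  x = 19: rhs = 8, matching y values: 10, 13 (2 points).
  x = 20: rhs = 20, matching y values: none (0 points).
  x = 21: rhs = 14, matching y values: none (0 points).
  x = 22: rhs = 19, matching y values: none (0 points).
Total affine count: 22.
Full point count |E(F_23)| = 22 + 1 = 23.
Hasse bound: |23 − (23+1)| = |-1| = 1 ≤ 2√23 ≈ 9.5917 ✓.


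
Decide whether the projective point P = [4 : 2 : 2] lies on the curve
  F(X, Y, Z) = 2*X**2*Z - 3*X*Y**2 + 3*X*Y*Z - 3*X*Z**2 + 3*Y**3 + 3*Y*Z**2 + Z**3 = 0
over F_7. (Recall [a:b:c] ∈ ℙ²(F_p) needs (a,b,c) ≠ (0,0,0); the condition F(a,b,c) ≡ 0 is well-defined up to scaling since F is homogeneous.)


F(4,2,2) ≡ 2 (mod 7); P is NOT on the curve.

Evaluate F(4, 2, 2) term-by-term (mod 7).
  2*X**2*Z ↦ 2·16·1·2 = 64
  -3*X*Y**2 ↦ -3·4·4·1 = -48
  3*X*Y*Z ↦ 3·4·2·2 = 48
  -3*X*Z**2 ↦ -3·4·1·4 = -48
  3*Y**3 ↦ 3·1·8·1 = 24
  3*Y*Z**2 ↦ 3·1·2·4 = 24
  Z**3 ↦ 1·1·1·8 = 8
Sum: F(4, 2, 2) = (64) + (-48) + (48) + (-48) + (24) + (24) + (8) = 72.
Reducing mod 7: 72 ≡ 2 (mod 7).
Since F(a, b, c) ≡ 2 ≠ 0 (mod 7), P does NOT lie on the curve.


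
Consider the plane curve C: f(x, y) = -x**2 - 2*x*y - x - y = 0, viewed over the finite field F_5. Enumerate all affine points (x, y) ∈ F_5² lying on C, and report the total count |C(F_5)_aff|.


Affine F_5-points: {(0, 0), (1, 1), (3, 4), (4, 0)}; count = 4.

For each of the 25 pairs (x, y) ∈ F_5², evaluate f(x, y) mod 5. Record the zeros.
  x = 0: [0↦0, 1↦4, 2↦3, 3↦2, 4↦1]  zeros at y ∈ {0}
  x = 1: [0↦3, 1↦0, 2↦2, 3↦4, 4↦1]  zeros at y ∈ {1}
  x = 2: [0↦4, 1↦4, 2↦4, 3↦4, 4↦4]  zeros at y ∈ ∅
  x = 3: [0↦3, 1↦1, 2↦4, 3↦2, 4↦0]  zeros at y ∈ {4}
  x = 4: [0↦0, 1↦1, 2↦2, 3↦3, 4↦4]  zeros at y ∈ {0}
Collecting zeros: affine points = {(0, 0), (1, 1), (3, 4), (4, 0)}.
Total count |C(F_5)_aff| = 4.


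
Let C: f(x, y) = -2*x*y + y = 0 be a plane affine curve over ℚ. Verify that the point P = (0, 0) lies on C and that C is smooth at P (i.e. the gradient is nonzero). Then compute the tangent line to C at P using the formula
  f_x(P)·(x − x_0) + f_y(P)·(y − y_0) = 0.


Tangent line at P: y = 0.

Step 1: f(0, 0) = 0, so P lies on C.
Step 2: partial derivatives
  f_x(x, y) = -2*y, f_y(x, y) = 1 - 2*x.
  f_x(P) = 0, f_y(P) = 1 (gradient nonzero, so P is smooth).
Step 3: tangent line at P: 0·(x − 0) + 1·(y − 0) = 0.
Expanding: y = 0.


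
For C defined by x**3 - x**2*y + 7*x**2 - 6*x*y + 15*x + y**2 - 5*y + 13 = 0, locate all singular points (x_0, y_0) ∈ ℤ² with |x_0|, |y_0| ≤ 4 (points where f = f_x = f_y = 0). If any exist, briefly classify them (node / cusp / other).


Singular points: {(-3, -2)}; classification: cusp.

Compute partial derivatives:
  f_x = 3*x**2 - 2*x*y + 14*x - 6*y + 15.
  f_y = -x**2 - 6*x + 2*y - 5.
Scan x_0 ∈ {−4, ..., 4}. For each x_0, f_y(x_0, y) is a polynomial in y; find its integer roots y ∈ {−4, ..., 4}, then test f_x and f at those candidates.
  x = -4: f_y(-4, y) = 2*y + 3; no integer root y with |y| ≤ 4.
  x = -3: f_y(-3, y) = 2*y + 4; vanishes at y ∈ {-2}. (-3, -2): f_x = 0, f = 0 — SINGULAR.
  x = -2: f_y(-2, y) = 2*y + 3; no integer root y with |y| ≤ 4.
  x = -1: f_y(-1, y) = 2*y; vanishes at y ∈ {0}. (-1, 0): f_x = 4 ≠ 0.
  x = 0: f_y(0, y) = 2*y - 5; no integer root y with |y| ≤ 4.
  x = 1: f_y(1, y) = 2*y - 12; no integer root y with |y| ≤ 4.
  x = 2: f_y(2, y) = 2*y - 21; no integer root y with |y| ≤ 4.
  x = 3: f_y(3, y) = 2*y - 32; no integer root y with |y| ≤ 4.
  x = 4: f_y(4, y) = 2*y - 45; no integer root y with |y| ≤ 4.
Only singular point on the grid: (-3, -2).
Classify: substitute x = -3 + u, y = -2 + v and expand: f = u**3 - u**2*v + v**2.
No constant or linear terms (consistent with a singular point). Quadratic part: v**2. Cubic part: u**3 - u**2*v.
The quadratic part v**2 is a perfect square, so there is a single (double) tangent line v = 0, i.e. y = -2. Restricting the cubic part to that line (v = 0) leaves u**3 ≠ 0, so f is not divisible by v and the branch is v² ≈ -u**3 to lowest order — this is a cusp.
Classification: cusp.


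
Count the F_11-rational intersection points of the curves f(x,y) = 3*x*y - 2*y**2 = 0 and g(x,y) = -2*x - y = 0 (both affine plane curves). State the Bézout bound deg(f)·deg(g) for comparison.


Common zeros: {(0, 0)}; count = 1; Bézout bound = 2.

deg(f) = 2, deg(g) = 1, so Bézout bound = 2.
Scan x ∈ F_11. For each x, list the y ∈ F_11 with f(x, y) ≡ 0 and those with g(x, y) ≡ 0 (mod 11); the common zeros in that column are the intersection.
  x = 0: f ≡ 0 at y ∈ {0}; g ≡ 0 at y ∈ {0}; common: {0}.
  x = 1: f ≡ 0 at y ∈ {0, 7}; g ≡ 0 at y ∈ {9}; common: ∅.
  x = 2: f ≡ 0 at y ∈ {0, 3}; g ≡ 0 at y ∈ {7}; common: ∅.
  x = 3: f ≡ 0 at y ∈ {0, 10}; g ≡ 0 at y ∈ {5}; common: ∅.
  x = 4: f ≡ 0 at y ∈ {0, 6}; g ≡ 0 at y ∈ {3}; common: ∅.
  x = 5: f ≡ 0 at y ∈ {0, 2}; g ≡ 0 at y ∈ {1}; common: ∅.
  x = 6: f ≡ 0 at y ∈ {0, 9}; g ≡ 0 at y ∈ {10}; common: ∅.
  x = 7: f ≡ 0 at y ∈ {0, 5}; g ≡ 0 at y ∈ {8}; common: ∅.
  x = 8: f ≡ 0 at y ∈ {0, 1}; g ≡ 0 at y ∈ {6}; common: ∅.
  x = 9: f ≡ 0 at y ∈ {0, 8}; g ≡ 0 at y ∈ {4}; common: ∅.
  x = 10: f ≡ 0 at y ∈ {0, 4}; g ≡ 0 at y ∈ {2}; common: ∅.
Collecting: common zeros = {(0, 0)}, so the count is 1.
Comparison with the Bézout bound: 1 ≤ 2 = deg(f)·deg(g), as expected for curves with no common component (the affine F_11-count falls short of the bound because intersections may lie at infinity, over extension fields, or carry multiplicity).


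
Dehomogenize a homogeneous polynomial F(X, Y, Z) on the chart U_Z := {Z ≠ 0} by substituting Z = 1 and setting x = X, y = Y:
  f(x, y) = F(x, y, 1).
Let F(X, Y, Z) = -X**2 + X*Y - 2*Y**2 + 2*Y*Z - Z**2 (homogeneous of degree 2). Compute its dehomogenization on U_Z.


f(x, y) = -x**2 + x*y - 2*y**2 + 2*y - 1

On U_Z we set Z = 1. Each monomial c·X^i·Y^j·Z^k in F becomes c·x^i·y^j·1^k = c·x^i·y^j.
Substituting Z = 1: F(X, Y, 1) = -x**2 + x*y - 2*y**2 + 2*y - 1.
Note: deg(f) ≤ deg(F) = 2; strict inequality happens when F is divisible by Z (lost terms).


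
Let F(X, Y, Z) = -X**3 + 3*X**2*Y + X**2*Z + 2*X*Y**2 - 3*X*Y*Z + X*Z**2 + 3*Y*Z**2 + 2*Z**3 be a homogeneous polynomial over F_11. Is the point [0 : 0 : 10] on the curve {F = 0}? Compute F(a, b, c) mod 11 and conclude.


F(0,0,10) ≡ 9 (mod 11); P is NOT on the curve.

Evaluate F(0, 0, 10) term-by-term (mod 11).
  -X**3 ↦ -1·0·1·1 = 0
  3*X**2*Y ↦ 3·0·0·1 = 0
  X**2*Z ↦ 1·0·1·10 = 0
  2*X*Y**2 ↦ 2·0·0·1 = 0
  -3*X*Y*Z ↦ -3·0·0·10 = 0
  X*Z**2 ↦ 1·0·1·100 = 0
  3*Y*Z**2 ↦ 3·1·0·100 = 0
  2*Z**3 ↦ 2·1·1·1000 = 2000
Sum: F(0, 0, 10) = (0) + (0) + (0) + (0) + (0) + (0) + (0) + (2000) = 2000.
Reducing mod 11: 2000 ≡ 9 (mod 11).
Since F(a, b, c) ≡ 9 ≠ 0 (mod 11), P does NOT lie on the curve.


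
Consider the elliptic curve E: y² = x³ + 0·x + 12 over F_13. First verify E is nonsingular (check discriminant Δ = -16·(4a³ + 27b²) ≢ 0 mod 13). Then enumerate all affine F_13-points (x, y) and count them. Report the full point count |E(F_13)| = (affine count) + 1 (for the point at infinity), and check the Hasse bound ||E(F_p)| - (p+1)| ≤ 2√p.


Affine points = {(0, 5), (0, 8), (1, 0), (3, 0), (7, 2), (7, 11), (8, 2), (8, 11), (9, 0), (11, 2), (11, 11)}; affine count = 11; |E(F_13)| = 12.

Discriminant check: Δ ∝ 4a³ + 27b² = 4·0³ + 27·12² = 4·0 + 27·144 ≡ 1 (mod 13). Nonzero ⇒ E is nonsingular.
For each x ∈ F_13, compute rhs = x³ + 0·x + 12 mod 13, then count y ∈ F_13 with y² ≡ rhs.
  x = 0: rhs = 12, matching y values: 5, 8 (2 points).
  x = 1: rhs = 0, matching y values: 0 (1 points).
  x = 2: rhs = 7, matching y values: none (0 points).
  x = 3: rhs = 0, matching y values: 0 (1 points).
  x = 4: rhs = 11, matching y values: none (0 points).
  x = 5: rhs = 7, matching y values: none (0 points).
  x = 6: rhs = 7, matching y values: none (0 points).
  x = 7: rhs = 4, matching y values: 2, 11 (2 points).
  x = 8: rhs = 4, matching y values: 2, 11 (2 points).
  x = 9: rhs = 0, matching y values: 0 (1 points).
  x = 10: rhs = 11, matching y values: none (0 points).
  x = 11: rhs = 4, matching y values: 2, 11 (2 points).
  x = 12: rhs = 11, matching y values: none (0 points).
Total affine count: 11.
Full point count |E(F_13)| = 11 + 1 = 12.
Hasse bound: |12 − (13+1)| = |-2| = 2 ≤ 2√13 ≈ 7.2111 ✓.


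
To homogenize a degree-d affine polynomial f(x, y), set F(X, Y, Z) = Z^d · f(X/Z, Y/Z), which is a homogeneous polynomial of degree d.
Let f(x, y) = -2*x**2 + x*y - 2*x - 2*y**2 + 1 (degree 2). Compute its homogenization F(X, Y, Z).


F(X, Y, Z) = -2*X**2 + X*Y - 2*X*Z - 2*Y**2 + Z**2

deg(f) = 2.
Substitute x = X/Z, y = Y/Z into f, then multiply by Z^2.
  monomial -2·x^2·y^0 ↦ -2·X^2·Y^0·Z^0.
  monomial 1·x^1·y^1 ↦ 1·X^1·Y^1·Z^0.
  monomial -2·x^1·y^0 ↦ -2·X^1·Y^0·Z^1.
  monomial -2·x^0·y^2 ↦ -2·X^0·Y^2·Z^0.
  monomial 1·x^0·y^0 ↦ 1·X^0·Y^0·Z^2.
Collecting: F(X, Y, Z) = -2*X**2 + X*Y - 2*X*Z - 2*Y**2 + Z**2.


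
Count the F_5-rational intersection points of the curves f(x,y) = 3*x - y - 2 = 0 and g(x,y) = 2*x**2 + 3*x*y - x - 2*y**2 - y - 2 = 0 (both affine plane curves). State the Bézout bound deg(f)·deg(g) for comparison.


Common zeros: ∅; count = 0; Bézout bound = 2.

deg(f) = 1, deg(g) = 2, so Bézout bound = 2.
Scan x ∈ F_5. For each x, list the y ∈ F_5 with f(x, y) ≡ 0 and those with g(x, y) ≡ 0 (mod 5); the common zeros in that column are the intersection.
  x = 0: f ≡ 0 at y ∈ {3}; g ≡ 0 at y ∈ {1}; common: ∅.
  x = 1: f ≡ 0 at y ∈ {1}; g ≡ 0 at y ∈ {2, 4}; common: ∅.
  x = 2: f ≡ 0 at y ∈ {4}; g ≡ 0 at y ∈ ∅; common: ∅.
  x = 3: f ≡ 0 at y ∈ {2}; g ≡ 0 at y ∈ ∅; common: ∅.
  x = 4: f ≡ 0 at y ∈ {0}; g ≡ 0 at y ∈ {1, 2}; common: ∅.
Collecting: common zeros = ∅, so the count is 0.
Comparison with the Bézout bound: 0 ≤ 2 = deg(f)·deg(g), as expected for curves with no common component (the affine F_5-count falls short of the bound because intersections may lie at infinity, over extension fields, or carry multiplicity).


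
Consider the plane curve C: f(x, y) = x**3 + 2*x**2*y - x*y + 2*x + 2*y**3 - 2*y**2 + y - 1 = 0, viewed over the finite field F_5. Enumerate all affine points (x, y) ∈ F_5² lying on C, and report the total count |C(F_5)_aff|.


Affine F_5-points: {(0, 1), (2, 4), (4, 1)}; count = 3.

For each of the 25 pairs (x, y) ∈ F_5², evaluate f(x, y) mod 5. Record the zeros.
  x = 0: [0↦4, 1↦0, 2↦4, 3↦3, 4↦4]  zeros at y ∈ {1}
  x = 1: [0↦2, 1↦4, 2↦4, 3↦4, 4↦1]  zeros at y ∈ ∅
  x = 2: [0↦1, 1↦3, 2↦3, 3↦3, 4↦0]  zeros at y ∈ {4}
  x = 3: [0↦2, 1↦3, 2↦2, 3↦1, 4↦2]  zeros at y ∈ ∅
  x = 4: [0↦1, 1↦0, 2↦2, 3↦4, 4↦3]  zeros at y ∈ {1}
Collecting zeros: affine points = {(0, 1), (2, 4), (4, 1)}.
Total count |C(F_5)_aff| = 3.


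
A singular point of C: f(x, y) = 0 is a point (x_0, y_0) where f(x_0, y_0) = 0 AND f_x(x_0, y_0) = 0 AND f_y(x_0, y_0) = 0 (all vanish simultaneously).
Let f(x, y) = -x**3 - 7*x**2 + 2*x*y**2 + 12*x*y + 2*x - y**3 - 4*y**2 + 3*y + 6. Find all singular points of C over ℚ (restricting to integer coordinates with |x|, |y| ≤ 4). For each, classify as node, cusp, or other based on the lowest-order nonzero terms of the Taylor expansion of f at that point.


Singular points: {(-2, -3)}; classification: node.

Compute partial derivatives:
  f_x = -3*x**2 - 14*x + 2*y**2 + 12*y + 2.
  f_y = 4*x*y + 12*x - 3*y**2 - 8*y + 3.
Scan x_0 ∈ {−4, ..., 4}. For each x_0, f_y(x_0, y) is a polynomial in y; find its integer roots y ∈ {−4, ..., 4}, then test f_x and f at those candidates.
  x = -4: f_y(-4, y) = -3*y**2 - 24*y - 45; vanishes at y ∈ {-3}. (-4, -3): f_x = -8 ≠ 0.
  x = -3: f_y(-3, y) = -3*y**2 - 20*y - 33; vanishes at y ∈ {-3}. (-3, -3): f_x = -1 ≠ 0.
  x = -2: f_y(-2, y) = -3*y**2 - 16*y - 21; vanishes at y ∈ {-3}. (-2, -3): f_x = 0, f = 0 — SINGULAR.
  x = -1: f_y(-1, y) = -3*y**2 - 12*y - 9; vanishes at y ∈ {-3, -1}. (-1, -3): f_x = -5 ≠ 0; (-1, -1): f_x = 3 ≠ 0.
  x = 0: f_y(0, y) = -3*y**2 - 8*y + 3; vanishes at y ∈ {-3}. (0, -3): f_x = -16 ≠ 0.
  x = 1: f_y(1, y) = -3*y**2 - 4*y + 15; vanishes at y ∈ {-3}. (1, -3): f_x = -33 ≠ 0.
  x = 2: f_y(2, y) = 27 - 3*y**2; vanishes at y ∈ {-3, 3}. (2, -3): f_x = -56 ≠ 0; (2, 3): f_x = 16 ≠ 0.
  x = 3: f_y(3, y) = -3*y**2 + 4*y + 39; vanishes at y ∈ {-3}. (3, -3): f_x = -85 ≠ 0.
  x = 4: f_y(4, y) = -3*y**2 + 8*y + 51; vanishes at y ∈ {-3}. (4, -3): f_x = -120 ≠ 0.
Only singular point on the grid: (-2, -3).
Classify: substitute x = -2 + u, y = -3 + v and expand: f = -u**3 - u**2 + 2*u*v**2 - v**3 + v**2.
No constant or linear terms (consistent with a singular point). Quadratic part: -u**2 + v**2. Cubic part: -u**3 + 2*u*v**2 - v**3.
The quadratic part v**2 - u**2 = (v − u)(v + u) splits into two distinct linear factors, so there are two distinct tangent lines y − -3 = ±(x − -2) — this is a node (ordinary double point).
Classification: node.


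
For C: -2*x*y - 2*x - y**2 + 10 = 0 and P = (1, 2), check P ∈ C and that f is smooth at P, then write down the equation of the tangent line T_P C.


Tangent line at P: -6*x - 6*y + 18 = 0.

Step 1: f(1, 2) = 0, so P lies on C.
Step 2: partial derivatives
  f_x(x, y) = -2*y - 2, f_y(x, y) = -2*x - 2*y.
  f_x(P) = -6, f_y(P) = -6 (gradient nonzero, so P is smooth).
Step 3: tangent line at P: -6·(x − 1) + -6·(y − 2) = 0.
Expanding: -6*x - 6*y + 18 = 0.


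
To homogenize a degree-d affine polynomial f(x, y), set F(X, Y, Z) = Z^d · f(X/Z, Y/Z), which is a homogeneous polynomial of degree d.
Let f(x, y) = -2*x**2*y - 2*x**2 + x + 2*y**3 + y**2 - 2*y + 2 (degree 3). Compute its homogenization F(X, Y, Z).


F(X, Y, Z) = -2*X**2*Y - 2*X**2*Z + X*Z**2 + 2*Y**3 + Y**2*Z - 2*Y*Z**2 + 2*Z**3

deg(f) = 3.
Substitute x = X/Z, y = Y/Z into f, then multiply by Z^3.
  monomial -2·x^2·y^1 ↦ -2·X^2·Y^1·Z^0.
  monomial -2·x^2·y^0 ↦ -2·X^2·Y^0·Z^1.
  monomial 1·x^1·y^0 ↦ 1·X^1·Y^0·Z^2.
  monomial 2·x^0·y^3 ↦ 2·X^0·Y^3·Z^0.
  monomial 1·x^0·y^2 ↦ 1·X^0·Y^2·Z^1.
  monomial -2·x^0·y^1 ↦ -2·X^0·Y^1·Z^2.
  monomial 2·x^0·y^0 ↦ 2·X^0·Y^0·Z^3.
Collecting: F(X, Y, Z) = -2*X**2*Y - 2*X**2*Z + X*Z**2 + 2*Y**3 + Y**2*Z - 2*Y*Z**2 + 2*Z**3.


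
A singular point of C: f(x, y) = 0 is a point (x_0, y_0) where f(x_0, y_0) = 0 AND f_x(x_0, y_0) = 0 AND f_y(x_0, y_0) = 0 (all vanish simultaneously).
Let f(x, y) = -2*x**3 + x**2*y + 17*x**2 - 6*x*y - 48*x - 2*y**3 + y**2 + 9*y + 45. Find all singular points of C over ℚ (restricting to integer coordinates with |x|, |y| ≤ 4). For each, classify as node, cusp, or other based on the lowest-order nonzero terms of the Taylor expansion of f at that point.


Singular points: {(3, 0)}; classification: node.

Compute partial derivatives:
  f_x = -6*x**2 + 2*x*y + 34*x - 6*y - 48.
  f_y = x**2 - 6*x - 6*y**2 + 2*y + 9.
Scan x_0 ∈ {−4, ..., 4}. For each x_0, f_y(x_0, y) is a polynomial in y; find its integer roots y ∈ {−4, ..., 4}, then test f_x and f at those candidates.
  x = -4: f_y(-4, y) = -6*y**2 + 2*y + 49; no integer root y with |y| ≤ 4.
  x = -3: f_y(-3, y) = -6*y**2 + 2*y + 36; no integer root y with |y| ≤ 4.
  x = -2: f_y(-2, y) = -6*y**2 + 2*y + 25; no integer root y with |y| ≤ 4.
  x = -1: f_y(-1, y) = -6*y**2 + 2*y + 16; no integer root y with |y| ≤ 4.
  x = 0: f_y(0, y) = -6*y**2 + 2*y + 9; no integer root y with |y| ≤ 4.
  x = 1: f_y(1, y) = -6*y**2 + 2*y + 4; vanishes at y ∈ {1}. (1, 1): f_x = -24 ≠ 0.
  x = 2: f_y(2, y) = -6*y**2 + 2*y + 1; no integer root y with |y| ≤ 4.
  x = 3: f_y(3, y) = -6*y**2 + 2*y; vanishes at y ∈ {0}. (3, 0): f_x = 0, f = 0 — SINGULAR.
  x = 4: f_y(4, y) = -6*y**2 + 2*y + 1; no integer root y with |y| ≤ 4.
Only singular point on the grid: (3, 0).
Classify: substitute x = 3 + u, y = 0 + v and expand: f = -2*u**3 + u**2*v - u**2 - 2*v**3 + v**2.
No constant or linear terms (consistent with a singular point). Quadratic part: -u**2 + v**2. Cubic part: -2*u**3 + u**2*v - 2*v**3.
The quadratic part v**2 - u**2 = (v − u)(v + u) splits into two distinct linear factors, so there are two distinct tangent lines y − 0 = ±(x − 3) — this is a node (ordinary double point).
Classification: node.
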